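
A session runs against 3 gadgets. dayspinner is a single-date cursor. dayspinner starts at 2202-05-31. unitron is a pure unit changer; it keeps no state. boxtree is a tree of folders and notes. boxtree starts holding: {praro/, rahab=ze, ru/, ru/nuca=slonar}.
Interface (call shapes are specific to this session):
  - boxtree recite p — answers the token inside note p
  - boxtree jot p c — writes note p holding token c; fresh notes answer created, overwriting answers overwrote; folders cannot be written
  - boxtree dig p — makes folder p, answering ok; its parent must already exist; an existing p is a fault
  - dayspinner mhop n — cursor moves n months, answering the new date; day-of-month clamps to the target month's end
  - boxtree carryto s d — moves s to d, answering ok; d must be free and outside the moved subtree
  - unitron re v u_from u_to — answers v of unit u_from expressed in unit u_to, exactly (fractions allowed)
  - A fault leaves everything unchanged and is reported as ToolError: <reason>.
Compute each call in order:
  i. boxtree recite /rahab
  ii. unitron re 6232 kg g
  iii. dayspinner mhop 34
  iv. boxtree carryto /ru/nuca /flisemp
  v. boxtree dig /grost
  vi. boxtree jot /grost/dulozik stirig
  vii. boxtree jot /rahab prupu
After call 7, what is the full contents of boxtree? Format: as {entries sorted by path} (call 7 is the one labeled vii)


>>> boxtree recite /rahab
  ze
>>> unitron re 6232 kg g
  6232000
>>> dayspinner mhop 34
  2205-03-31
>>> boxtree carryto /ru/nuca /flisemp
  ok
>>> boxtree dig /grost
  ok
>>> boxtree jot /grost/dulozik stirig
  created
>>> boxtree jot /rahab prupu
  overwrote

Answer: {flisemp=slonar, grost/, grost/dulozik=stirig, praro/, rahab=prupu, ru/}


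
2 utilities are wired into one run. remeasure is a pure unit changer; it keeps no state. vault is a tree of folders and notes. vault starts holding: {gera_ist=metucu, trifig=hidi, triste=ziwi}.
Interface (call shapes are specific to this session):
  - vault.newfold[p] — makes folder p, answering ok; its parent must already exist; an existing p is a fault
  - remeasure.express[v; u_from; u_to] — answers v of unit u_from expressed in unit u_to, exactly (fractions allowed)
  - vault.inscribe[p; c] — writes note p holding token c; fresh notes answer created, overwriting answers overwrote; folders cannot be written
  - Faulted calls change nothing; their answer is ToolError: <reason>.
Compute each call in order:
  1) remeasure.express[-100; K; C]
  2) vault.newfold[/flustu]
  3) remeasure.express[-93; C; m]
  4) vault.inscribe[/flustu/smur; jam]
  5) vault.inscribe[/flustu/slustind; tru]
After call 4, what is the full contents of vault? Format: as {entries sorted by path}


Answer: {flustu/, flustu/smur=jam, gera_ist=metucu, trifig=hidi, triste=ziwi}

Derivation:
==> remeasure.express(v='-100', u_from='K', u_to='C')
<== -7463/20
==> vault.newfold(p='/flustu')
<== ok
==> remeasure.express(v='-93', u_from='C', u_to='m')
<== ToolError: incompatible units
==> vault.inscribe(p='/flustu/smur', c='jam')
<== created
==> vault.inscribe(p='/flustu/slustind', c='tru')
<== created


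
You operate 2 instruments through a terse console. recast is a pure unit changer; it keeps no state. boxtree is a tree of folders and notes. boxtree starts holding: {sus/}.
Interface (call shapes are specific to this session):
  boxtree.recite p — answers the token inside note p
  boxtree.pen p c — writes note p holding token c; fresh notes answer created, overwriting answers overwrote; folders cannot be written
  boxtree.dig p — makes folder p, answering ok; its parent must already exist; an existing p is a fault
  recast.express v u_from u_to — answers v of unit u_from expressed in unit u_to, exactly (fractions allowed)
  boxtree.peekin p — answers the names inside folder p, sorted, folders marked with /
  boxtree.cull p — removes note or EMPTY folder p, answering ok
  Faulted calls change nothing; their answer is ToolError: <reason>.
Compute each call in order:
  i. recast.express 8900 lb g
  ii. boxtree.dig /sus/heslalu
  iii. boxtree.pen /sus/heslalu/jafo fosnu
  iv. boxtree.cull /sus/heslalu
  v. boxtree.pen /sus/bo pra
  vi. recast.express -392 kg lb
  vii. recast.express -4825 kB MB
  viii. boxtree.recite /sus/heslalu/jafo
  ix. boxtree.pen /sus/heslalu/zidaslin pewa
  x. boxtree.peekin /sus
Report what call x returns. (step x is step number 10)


>>> express v: 8900 u_from: lb u_to: g
  4036972093/1000
>>> dig p: /sus/heslalu
  ok
>>> pen p: /sus/heslalu/jafo c: fosnu
  created
>>> cull p: /sus/heslalu
  ToolError: not empty
>>> pen p: /sus/bo c: pra
  created
>>> express v: -392 u_from: kg u_to: lb
  -5600000000/6479891
>>> express v: -4825 u_from: kB u_to: MB
  -193/40
>>> recite p: /sus/heslalu/jafo
  fosnu
>>> pen p: /sus/heslalu/zidaslin c: pewa
  created
>>> peekin p: /sus
  [bo, heslalu/]

Answer: [bo, heslalu/]


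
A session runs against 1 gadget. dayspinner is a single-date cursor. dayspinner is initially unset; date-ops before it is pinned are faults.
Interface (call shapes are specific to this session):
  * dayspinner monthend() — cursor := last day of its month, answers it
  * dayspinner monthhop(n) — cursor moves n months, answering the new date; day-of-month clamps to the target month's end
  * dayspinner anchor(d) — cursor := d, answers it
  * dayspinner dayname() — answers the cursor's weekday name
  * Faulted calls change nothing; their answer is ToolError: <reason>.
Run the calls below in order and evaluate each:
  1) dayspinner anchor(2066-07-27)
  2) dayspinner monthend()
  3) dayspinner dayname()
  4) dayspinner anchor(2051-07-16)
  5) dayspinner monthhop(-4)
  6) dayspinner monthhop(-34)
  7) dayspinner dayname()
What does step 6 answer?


·→ dayspinner anchor(d=2066-07-27)
·← 2066-07-27
·→ dayspinner monthend()
·← 2066-07-31
·→ dayspinner dayname()
·← Saturday
·→ dayspinner anchor(d=2051-07-16)
·← 2051-07-16
·→ dayspinner monthhop(n=-4)
·← 2051-03-16
·→ dayspinner monthhop(n=-34)
·← 2048-05-16
·→ dayspinner dayname()
·← Saturday

Answer: 2048-05-16


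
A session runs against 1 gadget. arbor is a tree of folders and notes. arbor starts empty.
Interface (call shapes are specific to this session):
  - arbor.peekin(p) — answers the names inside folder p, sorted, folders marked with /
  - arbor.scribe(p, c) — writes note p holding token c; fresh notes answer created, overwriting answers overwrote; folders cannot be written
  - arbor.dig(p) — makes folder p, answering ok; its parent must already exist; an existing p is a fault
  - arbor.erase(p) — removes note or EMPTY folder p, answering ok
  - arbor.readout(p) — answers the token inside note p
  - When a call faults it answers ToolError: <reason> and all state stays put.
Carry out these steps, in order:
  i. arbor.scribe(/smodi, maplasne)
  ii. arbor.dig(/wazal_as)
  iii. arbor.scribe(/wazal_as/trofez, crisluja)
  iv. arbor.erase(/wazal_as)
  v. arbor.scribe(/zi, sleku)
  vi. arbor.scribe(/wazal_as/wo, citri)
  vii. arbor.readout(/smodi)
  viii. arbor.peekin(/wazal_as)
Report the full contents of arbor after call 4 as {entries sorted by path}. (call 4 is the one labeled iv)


Act: scribe[p=/smodi; c=maplasne]
Obs: created
Act: dig[p=/wazal_as]
Obs: ok
Act: scribe[p=/wazal_as/trofez; c=crisluja]
Obs: created
Act: erase[p=/wazal_as]
Obs: ToolError: not empty
Act: scribe[p=/zi; c=sleku]
Obs: created
Act: scribe[p=/wazal_as/wo; c=citri]
Obs: created
Act: readout[p=/smodi]
Obs: maplasne
Act: peekin[p=/wazal_as]
Obs: [trofez, wo]

Answer: {smodi=maplasne, wazal_as/, wazal_as/trofez=crisluja}


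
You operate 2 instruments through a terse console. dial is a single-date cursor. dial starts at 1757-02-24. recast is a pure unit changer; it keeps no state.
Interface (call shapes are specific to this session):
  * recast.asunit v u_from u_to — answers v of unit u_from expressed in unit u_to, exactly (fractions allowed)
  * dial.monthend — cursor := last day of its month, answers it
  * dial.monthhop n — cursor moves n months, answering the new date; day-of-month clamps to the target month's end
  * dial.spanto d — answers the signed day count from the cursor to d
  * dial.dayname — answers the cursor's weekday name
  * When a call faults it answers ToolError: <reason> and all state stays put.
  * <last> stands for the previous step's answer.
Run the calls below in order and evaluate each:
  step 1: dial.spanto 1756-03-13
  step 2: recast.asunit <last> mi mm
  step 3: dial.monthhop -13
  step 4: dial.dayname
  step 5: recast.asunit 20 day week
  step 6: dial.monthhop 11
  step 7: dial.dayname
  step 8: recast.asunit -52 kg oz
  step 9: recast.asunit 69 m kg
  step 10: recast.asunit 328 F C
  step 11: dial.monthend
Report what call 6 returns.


Answer: 1756-12-24

Derivation:
Do: spanto[d='1756-03-13']
See: -348
Do: asunit[v='<last>'; u_from='mi'; u_to='mm']
See: -560051712
Do: monthhop[n='-13']
See: 1756-01-24
Do: dayname[]
See: Saturday
Do: asunit[v='20'; u_from='day'; u_to='week']
See: 20/7
Do: monthhop[n='11']
See: 1756-12-24
Do: dayname[]
See: Friday
Do: asunit[v='-52'; u_from='kg'; u_to='oz']
See: -83200000000/45359237
Do: asunit[v='69'; u_from='m'; u_to='kg']
See: ToolError: incompatible units
Do: asunit[v='328'; u_from='F'; u_to='C']
See: 1480/9
Do: monthend[]
See: 1756-12-31


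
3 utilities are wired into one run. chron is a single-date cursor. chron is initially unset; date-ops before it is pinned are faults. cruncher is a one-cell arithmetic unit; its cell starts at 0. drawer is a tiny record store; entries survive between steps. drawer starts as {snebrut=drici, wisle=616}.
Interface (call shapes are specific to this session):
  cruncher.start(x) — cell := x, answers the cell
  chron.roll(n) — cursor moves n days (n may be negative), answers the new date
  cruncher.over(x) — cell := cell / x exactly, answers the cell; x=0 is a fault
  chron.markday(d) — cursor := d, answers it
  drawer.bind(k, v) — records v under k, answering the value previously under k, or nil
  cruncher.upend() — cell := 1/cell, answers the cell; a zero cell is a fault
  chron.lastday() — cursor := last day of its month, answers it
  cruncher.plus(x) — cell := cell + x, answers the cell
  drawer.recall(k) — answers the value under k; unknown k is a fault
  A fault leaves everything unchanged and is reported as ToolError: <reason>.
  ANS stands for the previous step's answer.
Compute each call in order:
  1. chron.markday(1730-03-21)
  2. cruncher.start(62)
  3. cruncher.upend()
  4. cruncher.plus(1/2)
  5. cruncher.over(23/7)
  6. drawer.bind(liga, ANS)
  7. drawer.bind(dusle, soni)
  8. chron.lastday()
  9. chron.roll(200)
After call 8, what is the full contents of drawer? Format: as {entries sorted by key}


# 1. chron.markday(1730-03-21) ~> 1730-03-21
# 2. cruncher.start(62) ~> 62
# 3. cruncher.upend() ~> 1/62
# 4. cruncher.plus(1/2) ~> 16/31
# 5. cruncher.over(23/7) ~> 112/713
# 6. drawer.bind(liga, ANS) ~> nil
# 7. drawer.bind(dusle, soni) ~> nil
# 8. chron.lastday() ~> 1730-03-31
# 9. chron.roll(200) ~> 1730-10-17

Answer: {dusle=soni, liga=112/713, snebrut=drici, wisle=616}


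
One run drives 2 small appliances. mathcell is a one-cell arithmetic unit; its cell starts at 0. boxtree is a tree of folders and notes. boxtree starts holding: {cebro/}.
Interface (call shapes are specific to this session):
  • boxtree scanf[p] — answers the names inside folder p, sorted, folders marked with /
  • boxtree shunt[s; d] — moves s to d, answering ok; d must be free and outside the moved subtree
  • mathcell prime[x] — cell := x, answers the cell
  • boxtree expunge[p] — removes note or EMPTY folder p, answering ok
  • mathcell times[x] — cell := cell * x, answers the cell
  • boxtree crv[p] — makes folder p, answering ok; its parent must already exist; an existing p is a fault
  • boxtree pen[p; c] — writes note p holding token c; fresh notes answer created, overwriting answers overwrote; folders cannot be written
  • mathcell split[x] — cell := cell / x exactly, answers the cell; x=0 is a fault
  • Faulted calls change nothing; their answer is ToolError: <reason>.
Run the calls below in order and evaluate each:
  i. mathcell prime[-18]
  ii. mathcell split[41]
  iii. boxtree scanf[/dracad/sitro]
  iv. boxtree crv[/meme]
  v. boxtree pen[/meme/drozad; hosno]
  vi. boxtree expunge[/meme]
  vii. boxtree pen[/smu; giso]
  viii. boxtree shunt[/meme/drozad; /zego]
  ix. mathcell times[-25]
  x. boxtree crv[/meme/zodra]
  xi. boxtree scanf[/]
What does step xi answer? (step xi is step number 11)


Answer: [cebro/, meme/, smu, zego]

Derivation:
I invoke mathcell prime using -18, giving -18.
Using mathcell split using 41, and observe -18/41.
I invoke boxtree scanf using /dracad/sitro, and see ToolError: not found.
Now I run boxtree crv using /meme, giving ok.
Using boxtree pen using /meme/drozad, hosno: created.
I try boxtree expunge using /meme, which returns ToolError: not empty.
I call boxtree pen using /smu, giso, and observe created.
Invoking boxtree shunt using /meme/drozad, /zego, and see ok.
Invoking mathcell times using -25, giving 450/41.
I use boxtree crv using /meme/zodra, and see ok.
I run boxtree scanf using /, and observe [cebro/, meme/, smu, zego].


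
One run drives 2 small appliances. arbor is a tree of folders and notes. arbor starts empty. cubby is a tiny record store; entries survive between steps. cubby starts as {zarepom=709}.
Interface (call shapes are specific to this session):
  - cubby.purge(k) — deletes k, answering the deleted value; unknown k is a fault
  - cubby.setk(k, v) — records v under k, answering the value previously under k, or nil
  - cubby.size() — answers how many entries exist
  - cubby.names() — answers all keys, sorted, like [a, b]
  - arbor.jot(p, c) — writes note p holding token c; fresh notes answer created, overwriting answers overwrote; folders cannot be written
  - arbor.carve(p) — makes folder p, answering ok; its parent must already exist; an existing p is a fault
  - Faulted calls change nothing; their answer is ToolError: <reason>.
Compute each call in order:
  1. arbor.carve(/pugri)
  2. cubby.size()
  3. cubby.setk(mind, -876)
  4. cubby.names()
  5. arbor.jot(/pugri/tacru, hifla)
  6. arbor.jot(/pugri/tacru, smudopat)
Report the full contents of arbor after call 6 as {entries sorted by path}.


! 1. arbor.carve(p=/pugri) == ok
! 2. cubby.size() == 1
! 3. cubby.setk(k=mind, v=-876) == nil
! 4. cubby.names() == [mind, zarepom]
! 5. arbor.jot(p=/pugri/tacru, c=hifla) == created
! 6. arbor.jot(p=/pugri/tacru, c=smudopat) == overwrote

Answer: {pugri/, pugri/tacru=smudopat}


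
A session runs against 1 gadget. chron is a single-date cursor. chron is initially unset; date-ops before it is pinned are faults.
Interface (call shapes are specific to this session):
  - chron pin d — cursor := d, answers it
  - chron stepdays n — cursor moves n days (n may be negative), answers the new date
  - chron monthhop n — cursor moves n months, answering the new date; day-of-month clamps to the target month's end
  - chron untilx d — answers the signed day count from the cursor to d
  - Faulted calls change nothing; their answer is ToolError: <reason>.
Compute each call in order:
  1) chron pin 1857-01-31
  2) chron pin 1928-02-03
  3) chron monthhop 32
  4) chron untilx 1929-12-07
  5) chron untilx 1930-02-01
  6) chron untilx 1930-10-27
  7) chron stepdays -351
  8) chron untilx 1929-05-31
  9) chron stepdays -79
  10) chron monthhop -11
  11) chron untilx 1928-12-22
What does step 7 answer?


Answer: 1929-10-17

Derivation:
I run chron pin passing d=1857-01-31, and see 1857-01-31.
I try chron pin passing d=1928-02-03, → 1928-02-03.
I call chron monthhop passing n=32, and get 1930-10-03.
I use chron untilx passing d=1929-12-07, and observe -300.
Now I run chron untilx passing d=1930-02-01, and observe -244.
Next I call chron untilx passing d=1930-10-27, yielding 24.
Now I run chron stepdays passing n=-351, yielding 1929-10-17.
I try chron untilx passing d=1929-05-31, and observe -139.
Then chron stepdays passing n=-79, and see 1929-07-30.
Invoking chron monthhop passing n=-11, and get 1928-08-30.
I invoke chron untilx passing d=1928-12-22, yielding 114.


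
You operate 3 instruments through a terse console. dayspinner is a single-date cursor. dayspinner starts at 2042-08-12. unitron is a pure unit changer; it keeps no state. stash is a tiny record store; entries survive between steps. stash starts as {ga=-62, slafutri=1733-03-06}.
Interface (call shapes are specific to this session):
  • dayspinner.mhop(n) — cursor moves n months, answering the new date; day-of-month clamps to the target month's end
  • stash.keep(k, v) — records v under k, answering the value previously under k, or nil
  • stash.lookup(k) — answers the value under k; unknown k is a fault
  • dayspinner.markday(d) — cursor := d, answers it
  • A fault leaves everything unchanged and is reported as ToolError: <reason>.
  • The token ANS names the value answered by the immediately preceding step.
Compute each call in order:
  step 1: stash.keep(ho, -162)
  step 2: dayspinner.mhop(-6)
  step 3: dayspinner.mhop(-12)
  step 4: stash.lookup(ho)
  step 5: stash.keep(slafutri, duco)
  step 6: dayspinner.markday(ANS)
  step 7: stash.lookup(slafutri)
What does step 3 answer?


// stash.keep(ho, -162) ~> nil
// dayspinner.mhop(-6) ~> 2042-02-12
// dayspinner.mhop(-12) ~> 2041-02-12
// stash.lookup(ho) ~> -162
// stash.keep(slafutri, duco) ~> 1733-03-06
// dayspinner.markday(ANS) ~> 1733-03-06
// stash.lookup(slafutri) ~> duco

Answer: 2041-02-12


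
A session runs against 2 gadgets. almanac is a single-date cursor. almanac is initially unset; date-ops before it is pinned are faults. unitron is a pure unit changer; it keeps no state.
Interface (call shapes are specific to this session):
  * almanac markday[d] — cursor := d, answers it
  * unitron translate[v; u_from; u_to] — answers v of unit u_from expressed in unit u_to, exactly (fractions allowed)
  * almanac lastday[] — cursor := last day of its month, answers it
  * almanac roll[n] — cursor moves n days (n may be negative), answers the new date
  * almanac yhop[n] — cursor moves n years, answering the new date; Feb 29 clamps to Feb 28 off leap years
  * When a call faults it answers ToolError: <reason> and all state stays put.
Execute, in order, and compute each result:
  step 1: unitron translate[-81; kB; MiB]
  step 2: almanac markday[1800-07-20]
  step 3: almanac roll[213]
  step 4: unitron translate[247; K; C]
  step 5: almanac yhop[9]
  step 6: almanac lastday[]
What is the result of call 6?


→ unitron translate(v→-81, u_from→kB, u_to→MiB)
← -10125/131072
→ almanac markday(d→1800-07-20)
← 1800-07-20
→ almanac roll(n→213)
← 1801-02-18
→ unitron translate(v→247, u_from→K, u_to→C)
← -523/20
→ almanac yhop(n→9)
← 1810-02-18
→ almanac lastday()
← 1810-02-28

Answer: 1810-02-28


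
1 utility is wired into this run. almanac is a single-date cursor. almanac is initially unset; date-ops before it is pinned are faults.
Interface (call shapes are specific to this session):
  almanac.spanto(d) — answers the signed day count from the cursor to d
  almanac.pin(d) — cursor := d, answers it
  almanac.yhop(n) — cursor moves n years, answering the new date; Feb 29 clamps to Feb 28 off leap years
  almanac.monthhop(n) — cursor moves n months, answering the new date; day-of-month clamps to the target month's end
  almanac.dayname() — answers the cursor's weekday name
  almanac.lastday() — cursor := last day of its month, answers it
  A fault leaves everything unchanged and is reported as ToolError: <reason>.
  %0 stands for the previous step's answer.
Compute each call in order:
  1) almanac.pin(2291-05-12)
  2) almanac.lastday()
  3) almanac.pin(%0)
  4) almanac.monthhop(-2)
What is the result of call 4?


Answer: 2291-03-31

Derivation:
I use pin using d: 2291-05-12, yielding 2291-05-12.
I use lastday(): 2291-05-31.
Then pin using d: %0, and get 2291-05-31.
I use monthhop using n: -2, → 2291-03-31.


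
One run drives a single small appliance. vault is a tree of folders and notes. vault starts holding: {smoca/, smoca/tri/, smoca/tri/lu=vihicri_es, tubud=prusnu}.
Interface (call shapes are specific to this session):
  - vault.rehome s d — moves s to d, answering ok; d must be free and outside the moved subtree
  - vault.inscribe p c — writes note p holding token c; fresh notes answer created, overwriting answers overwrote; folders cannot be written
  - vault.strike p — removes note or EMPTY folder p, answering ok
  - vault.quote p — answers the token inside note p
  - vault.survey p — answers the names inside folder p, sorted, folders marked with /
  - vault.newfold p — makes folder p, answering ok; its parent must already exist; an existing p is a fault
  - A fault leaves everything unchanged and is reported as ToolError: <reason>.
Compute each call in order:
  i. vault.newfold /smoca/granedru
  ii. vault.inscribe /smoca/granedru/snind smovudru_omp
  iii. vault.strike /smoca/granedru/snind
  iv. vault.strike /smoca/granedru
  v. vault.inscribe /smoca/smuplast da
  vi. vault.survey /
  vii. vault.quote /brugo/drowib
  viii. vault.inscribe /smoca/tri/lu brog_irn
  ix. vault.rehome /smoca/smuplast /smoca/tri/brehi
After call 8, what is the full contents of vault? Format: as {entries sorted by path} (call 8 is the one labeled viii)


==> newfold(p=/smoca/granedru)
<== ok
==> inscribe(p=/smoca/granedru/snind, c=smovudru_omp)
<== created
==> strike(p=/smoca/granedru/snind)
<== ok
==> strike(p=/smoca/granedru)
<== ok
==> inscribe(p=/smoca/smuplast, c=da)
<== created
==> survey(p=/)
<== [smoca/, tubud]
==> quote(p=/brugo/drowib)
<== ToolError: not found
==> inscribe(p=/smoca/tri/lu, c=brog_irn)
<== overwrote
==> rehome(s=/smoca/smuplast, d=/smoca/tri/brehi)
<== ok

Answer: {smoca/, smoca/smuplast=da, smoca/tri/, smoca/tri/lu=brog_irn, tubud=prusnu}


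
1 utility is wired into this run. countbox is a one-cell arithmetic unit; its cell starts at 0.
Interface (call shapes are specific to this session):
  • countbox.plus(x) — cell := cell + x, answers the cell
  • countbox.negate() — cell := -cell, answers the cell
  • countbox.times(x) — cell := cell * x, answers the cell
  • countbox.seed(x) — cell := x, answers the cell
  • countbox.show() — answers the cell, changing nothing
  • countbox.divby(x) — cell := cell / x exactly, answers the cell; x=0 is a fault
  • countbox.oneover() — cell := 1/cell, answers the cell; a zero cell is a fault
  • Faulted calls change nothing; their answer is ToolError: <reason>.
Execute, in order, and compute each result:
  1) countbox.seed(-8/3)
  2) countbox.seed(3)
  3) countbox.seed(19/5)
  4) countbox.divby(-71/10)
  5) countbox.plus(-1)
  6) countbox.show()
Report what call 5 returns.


>> countbox.seed(x→-8/3)
<< -8/3
>> countbox.seed(x→3)
<< 3
>> countbox.seed(x→19/5)
<< 19/5
>> countbox.divby(x→-71/10)
<< -38/71
>> countbox.plus(x→-1)
<< -109/71
>> countbox.show()
<< -109/71

Answer: -109/71


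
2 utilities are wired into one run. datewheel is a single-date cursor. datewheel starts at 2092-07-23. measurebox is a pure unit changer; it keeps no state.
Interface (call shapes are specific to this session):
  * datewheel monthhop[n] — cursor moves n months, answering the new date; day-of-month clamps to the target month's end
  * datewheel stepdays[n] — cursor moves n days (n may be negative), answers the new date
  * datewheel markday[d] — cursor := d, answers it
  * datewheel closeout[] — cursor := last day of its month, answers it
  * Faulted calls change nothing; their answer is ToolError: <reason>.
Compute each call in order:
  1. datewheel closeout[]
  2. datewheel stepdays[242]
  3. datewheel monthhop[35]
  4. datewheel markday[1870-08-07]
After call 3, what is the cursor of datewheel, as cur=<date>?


Answer: cur=2096-02-29

Derivation:
-> datewheel closeout()
<- 2092-07-31
-> datewheel stepdays(n: 242)
<- 2093-03-30
-> datewheel monthhop(n: 35)
<- 2096-02-29
-> datewheel markday(d: 1870-08-07)
<- 1870-08-07


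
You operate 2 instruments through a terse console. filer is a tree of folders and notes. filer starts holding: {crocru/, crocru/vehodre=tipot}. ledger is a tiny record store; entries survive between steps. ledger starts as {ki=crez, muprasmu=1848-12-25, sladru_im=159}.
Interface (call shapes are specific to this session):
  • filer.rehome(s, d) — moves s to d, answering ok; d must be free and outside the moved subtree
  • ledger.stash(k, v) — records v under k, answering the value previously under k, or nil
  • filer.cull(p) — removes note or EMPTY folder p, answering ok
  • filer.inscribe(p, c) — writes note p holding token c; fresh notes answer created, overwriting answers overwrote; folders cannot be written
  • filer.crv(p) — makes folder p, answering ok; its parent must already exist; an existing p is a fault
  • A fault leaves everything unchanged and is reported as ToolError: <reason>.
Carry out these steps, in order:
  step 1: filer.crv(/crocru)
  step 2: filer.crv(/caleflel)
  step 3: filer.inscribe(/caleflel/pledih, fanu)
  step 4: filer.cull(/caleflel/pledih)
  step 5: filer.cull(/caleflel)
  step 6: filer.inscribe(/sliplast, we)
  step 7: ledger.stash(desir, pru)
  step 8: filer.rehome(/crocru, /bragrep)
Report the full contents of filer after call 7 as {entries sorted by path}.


I call filer.crv with p=/crocru, — result: ToolError: exists.
I invoke filer.crv with p=/caleflel, which returns ok.
Calling filer.inscribe with p=/caleflel/pledih, c=fanu, and get created.
Now I run filer.cull with p=/caleflel/pledih, giving ok.
Using filer.cull with p=/caleflel, → ok.
I try filer.inscribe with p=/sliplast, c=we: created.
Using ledger.stash with k=desir, v=pru, giving nil.
Now I run filer.rehome with s=/crocru, d=/bragrep, and observe ok.

Answer: {crocru/, crocru/vehodre=tipot, sliplast=we}


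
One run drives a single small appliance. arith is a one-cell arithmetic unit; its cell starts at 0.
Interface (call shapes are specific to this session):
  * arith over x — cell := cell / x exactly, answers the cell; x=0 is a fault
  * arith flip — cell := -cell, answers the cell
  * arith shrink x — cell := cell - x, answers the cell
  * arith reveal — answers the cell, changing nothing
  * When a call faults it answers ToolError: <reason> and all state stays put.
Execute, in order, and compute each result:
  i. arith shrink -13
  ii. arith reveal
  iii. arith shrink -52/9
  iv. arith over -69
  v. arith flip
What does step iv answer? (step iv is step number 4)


Answer: -169/621

Derivation:
Invoking arith shrink(-13), and get 13.
I invoke arith reveal(): 13.
I invoke arith shrink(-52/9), yielding 169/9.
I call arith over(-69), which returns -169/621.
Invoking arith flip, which returns 169/621.


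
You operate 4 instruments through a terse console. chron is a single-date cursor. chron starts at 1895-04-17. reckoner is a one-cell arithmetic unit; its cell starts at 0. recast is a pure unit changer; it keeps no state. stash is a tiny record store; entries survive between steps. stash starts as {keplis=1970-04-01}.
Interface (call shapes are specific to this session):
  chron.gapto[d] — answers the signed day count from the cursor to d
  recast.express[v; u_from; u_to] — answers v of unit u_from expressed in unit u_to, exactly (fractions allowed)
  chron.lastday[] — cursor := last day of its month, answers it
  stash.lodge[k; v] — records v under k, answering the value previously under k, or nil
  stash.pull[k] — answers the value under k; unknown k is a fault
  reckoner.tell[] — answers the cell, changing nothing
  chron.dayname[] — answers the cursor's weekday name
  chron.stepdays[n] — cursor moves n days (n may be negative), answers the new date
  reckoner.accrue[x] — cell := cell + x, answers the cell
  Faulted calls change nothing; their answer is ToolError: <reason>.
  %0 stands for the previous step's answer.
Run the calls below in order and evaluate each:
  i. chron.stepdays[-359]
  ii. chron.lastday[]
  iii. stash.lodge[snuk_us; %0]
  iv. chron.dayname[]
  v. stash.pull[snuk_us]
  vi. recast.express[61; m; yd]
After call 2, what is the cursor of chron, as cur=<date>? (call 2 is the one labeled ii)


>> stepdays(n: -359)
<< 1894-04-23
>> lastday()
<< 1894-04-30
>> lodge(k: snuk_us, v: %0)
<< nil
>> dayname()
<< Monday
>> pull(k: snuk_us)
<< 1894-04-30
>> express(v: 61, u_from: m, u_to: yd)
<< 76250/1143

Answer: cur=1894-04-30


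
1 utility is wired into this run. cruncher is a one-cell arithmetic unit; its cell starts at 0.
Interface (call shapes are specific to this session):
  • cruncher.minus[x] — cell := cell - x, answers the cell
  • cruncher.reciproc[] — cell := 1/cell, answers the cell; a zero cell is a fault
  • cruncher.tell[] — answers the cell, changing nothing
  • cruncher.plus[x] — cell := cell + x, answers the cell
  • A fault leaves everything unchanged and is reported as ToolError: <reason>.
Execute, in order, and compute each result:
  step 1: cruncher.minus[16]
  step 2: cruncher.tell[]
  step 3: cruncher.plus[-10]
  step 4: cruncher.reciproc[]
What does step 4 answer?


% cruncher.minus(x='16') == -16
% cruncher.tell() == -16
% cruncher.plus(x='-10') == -26
% cruncher.reciproc() == -1/26

Answer: -1/26


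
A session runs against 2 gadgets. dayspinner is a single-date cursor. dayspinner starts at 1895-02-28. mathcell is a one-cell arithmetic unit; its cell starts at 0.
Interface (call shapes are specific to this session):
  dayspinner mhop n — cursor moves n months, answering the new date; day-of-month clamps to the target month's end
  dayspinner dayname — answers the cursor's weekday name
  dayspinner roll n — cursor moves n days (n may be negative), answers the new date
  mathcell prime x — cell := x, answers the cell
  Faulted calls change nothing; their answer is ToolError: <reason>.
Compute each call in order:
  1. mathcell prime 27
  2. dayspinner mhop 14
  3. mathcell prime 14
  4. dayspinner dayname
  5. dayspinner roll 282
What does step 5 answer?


$ mathcell prime x: 27
= 27
$ dayspinner mhop n: 14
= 1896-04-28
$ mathcell prime x: 14
= 14
$ dayspinner dayname
= Tuesday
$ dayspinner roll n: 282
= 1897-02-04

Answer: 1897-02-04


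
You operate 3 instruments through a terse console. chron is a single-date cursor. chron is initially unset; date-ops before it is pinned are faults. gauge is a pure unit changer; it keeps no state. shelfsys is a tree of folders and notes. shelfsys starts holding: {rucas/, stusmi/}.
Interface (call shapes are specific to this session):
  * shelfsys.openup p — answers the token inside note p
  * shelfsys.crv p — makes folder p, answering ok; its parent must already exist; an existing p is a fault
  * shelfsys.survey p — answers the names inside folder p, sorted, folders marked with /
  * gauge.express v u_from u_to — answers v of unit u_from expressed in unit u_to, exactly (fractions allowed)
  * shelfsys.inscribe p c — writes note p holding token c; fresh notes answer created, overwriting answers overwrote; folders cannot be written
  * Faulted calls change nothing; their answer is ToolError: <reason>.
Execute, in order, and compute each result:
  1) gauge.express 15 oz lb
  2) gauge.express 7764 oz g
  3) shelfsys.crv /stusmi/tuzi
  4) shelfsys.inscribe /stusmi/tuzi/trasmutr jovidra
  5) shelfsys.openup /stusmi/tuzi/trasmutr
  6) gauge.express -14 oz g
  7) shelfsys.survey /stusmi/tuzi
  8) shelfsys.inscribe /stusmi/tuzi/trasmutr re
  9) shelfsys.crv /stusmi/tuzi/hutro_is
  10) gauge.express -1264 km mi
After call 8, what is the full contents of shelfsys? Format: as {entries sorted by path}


~$ express 15 oz lb
:: 15/16
~$ express 7764 oz g
:: 88042279017/400000
~$ crv /stusmi/tuzi
:: ok
~$ inscribe /stusmi/tuzi/trasmutr jovidra
:: created
~$ openup /stusmi/tuzi/trasmutr
:: jovidra
~$ express -14 oz g
:: -317514659/800000
~$ survey /stusmi/tuzi
:: [trasmutr]
~$ inscribe /stusmi/tuzi/trasmutr re
:: overwrote
~$ crv /stusmi/tuzi/hutro_is
:: ok
~$ express -1264 km mi
:: -9875000/12573

Answer: {rucas/, stusmi/, stusmi/tuzi/, stusmi/tuzi/trasmutr=re}


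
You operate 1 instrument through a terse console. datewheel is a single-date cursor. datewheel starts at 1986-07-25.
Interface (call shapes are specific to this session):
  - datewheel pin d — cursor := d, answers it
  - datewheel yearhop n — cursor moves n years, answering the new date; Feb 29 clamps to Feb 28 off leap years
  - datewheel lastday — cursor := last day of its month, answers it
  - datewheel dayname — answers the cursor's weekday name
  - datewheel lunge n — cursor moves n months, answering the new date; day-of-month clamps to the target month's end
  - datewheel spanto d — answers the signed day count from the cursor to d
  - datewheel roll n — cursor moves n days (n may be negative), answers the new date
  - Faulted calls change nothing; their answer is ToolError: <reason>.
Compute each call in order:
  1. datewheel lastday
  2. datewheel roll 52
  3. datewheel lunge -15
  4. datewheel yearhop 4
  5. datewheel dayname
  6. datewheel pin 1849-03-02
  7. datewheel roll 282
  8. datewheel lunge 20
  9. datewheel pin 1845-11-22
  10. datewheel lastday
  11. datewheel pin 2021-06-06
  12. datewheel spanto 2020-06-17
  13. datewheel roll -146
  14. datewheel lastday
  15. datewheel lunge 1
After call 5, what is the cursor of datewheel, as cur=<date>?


Answer: cur=1989-06-21

Derivation:
CALL datewheel lastday[]
RET  1986-07-31
CALL datewheel roll[n=52]
RET  1986-09-21
CALL datewheel lunge[n=-15]
RET  1985-06-21
CALL datewheel yearhop[n=4]
RET  1989-06-21
CALL datewheel dayname[]
RET  Wednesday
CALL datewheel pin[d=1849-03-02]
RET  1849-03-02
CALL datewheel roll[n=282]
RET  1849-12-09
CALL datewheel lunge[n=20]
RET  1851-08-09
CALL datewheel pin[d=1845-11-22]
RET  1845-11-22
CALL datewheel lastday[]
RET  1845-11-30
CALL datewheel pin[d=2021-06-06]
RET  2021-06-06
CALL datewheel spanto[d=2020-06-17]
RET  -354
CALL datewheel roll[n=-146]
RET  2021-01-11
CALL datewheel lastday[]
RET  2021-01-31
CALL datewheel lunge[n=1]
RET  2021-02-28


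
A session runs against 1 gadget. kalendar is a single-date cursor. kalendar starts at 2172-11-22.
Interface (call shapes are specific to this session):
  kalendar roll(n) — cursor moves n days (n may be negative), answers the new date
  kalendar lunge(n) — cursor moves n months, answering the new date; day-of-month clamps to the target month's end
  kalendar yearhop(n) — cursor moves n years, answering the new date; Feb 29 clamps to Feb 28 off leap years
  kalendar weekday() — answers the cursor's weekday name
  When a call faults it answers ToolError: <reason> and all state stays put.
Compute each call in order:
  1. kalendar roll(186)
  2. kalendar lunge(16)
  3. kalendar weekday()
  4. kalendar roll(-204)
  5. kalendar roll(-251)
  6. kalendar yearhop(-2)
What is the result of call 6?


Answer: 2171-06-29

Derivation:
CALL kalendar roll[n: 186]
RET  2173-05-27
CALL kalendar lunge[n: 16]
RET  2174-09-27
CALL kalendar weekday[]
RET  Tuesday
CALL kalendar roll[n: -204]
RET  2174-03-07
CALL kalendar roll[n: -251]
RET  2173-06-29
CALL kalendar yearhop[n: -2]
RET  2171-06-29


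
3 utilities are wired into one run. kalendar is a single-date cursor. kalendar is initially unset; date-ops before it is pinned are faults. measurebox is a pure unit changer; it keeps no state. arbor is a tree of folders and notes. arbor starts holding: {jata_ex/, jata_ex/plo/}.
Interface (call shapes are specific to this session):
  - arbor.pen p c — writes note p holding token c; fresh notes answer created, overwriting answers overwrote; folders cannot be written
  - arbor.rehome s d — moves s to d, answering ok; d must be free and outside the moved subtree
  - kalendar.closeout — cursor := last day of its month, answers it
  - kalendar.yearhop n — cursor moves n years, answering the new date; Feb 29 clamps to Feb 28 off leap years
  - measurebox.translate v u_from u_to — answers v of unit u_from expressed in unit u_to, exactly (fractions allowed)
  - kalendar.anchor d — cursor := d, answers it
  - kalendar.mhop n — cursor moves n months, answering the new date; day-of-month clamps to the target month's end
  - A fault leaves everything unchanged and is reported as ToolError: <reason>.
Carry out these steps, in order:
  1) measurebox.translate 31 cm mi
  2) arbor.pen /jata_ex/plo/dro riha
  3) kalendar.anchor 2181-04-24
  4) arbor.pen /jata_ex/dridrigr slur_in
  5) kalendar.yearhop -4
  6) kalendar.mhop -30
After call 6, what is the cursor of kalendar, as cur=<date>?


% translate v: 31 u_from: cm u_to: mi
:: 155/804672
% pen p: /jata_ex/plo/dro c: riha
:: created
% anchor d: 2181-04-24
:: 2181-04-24
% pen p: /jata_ex/dridrigr c: slur_in
:: created
% yearhop n: -4
:: 2177-04-24
% mhop n: -30
:: 2174-10-24

Answer: cur=2174-10-24


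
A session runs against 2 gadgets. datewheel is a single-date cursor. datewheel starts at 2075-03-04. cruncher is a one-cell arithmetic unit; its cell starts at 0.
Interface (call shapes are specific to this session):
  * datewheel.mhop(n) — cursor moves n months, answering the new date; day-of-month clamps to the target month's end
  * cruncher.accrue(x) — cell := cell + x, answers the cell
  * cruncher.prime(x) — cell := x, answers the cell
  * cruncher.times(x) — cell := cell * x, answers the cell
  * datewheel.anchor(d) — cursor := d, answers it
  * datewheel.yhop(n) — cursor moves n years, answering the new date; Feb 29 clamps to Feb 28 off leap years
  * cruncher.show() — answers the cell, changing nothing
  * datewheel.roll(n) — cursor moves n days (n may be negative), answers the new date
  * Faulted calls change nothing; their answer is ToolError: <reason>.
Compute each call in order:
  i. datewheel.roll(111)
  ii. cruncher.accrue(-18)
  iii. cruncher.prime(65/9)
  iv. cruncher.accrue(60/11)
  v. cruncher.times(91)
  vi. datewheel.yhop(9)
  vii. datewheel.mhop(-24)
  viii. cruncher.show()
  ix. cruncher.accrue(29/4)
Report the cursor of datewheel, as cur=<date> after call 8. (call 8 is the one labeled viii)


Answer: cur=2082-06-23

Derivation:
Using datewheel.roll using n→111, and get 2075-06-23.
Using cruncher.accrue using x→-18, giving -18.
I invoke cruncher.prime using x→65/9: 65/9.
I run cruncher.accrue using x→60/11: 1255/99.
Using cruncher.times using x→91, yielding 114205/99.
I run datewheel.yhop using n→9, and get 2084-06-23.
Next I call datewheel.mhop using n→-24, → 2082-06-23.
I try cruncher.show(), and see 114205/99.
I run cruncher.accrue using x→29/4, → 459691/396.


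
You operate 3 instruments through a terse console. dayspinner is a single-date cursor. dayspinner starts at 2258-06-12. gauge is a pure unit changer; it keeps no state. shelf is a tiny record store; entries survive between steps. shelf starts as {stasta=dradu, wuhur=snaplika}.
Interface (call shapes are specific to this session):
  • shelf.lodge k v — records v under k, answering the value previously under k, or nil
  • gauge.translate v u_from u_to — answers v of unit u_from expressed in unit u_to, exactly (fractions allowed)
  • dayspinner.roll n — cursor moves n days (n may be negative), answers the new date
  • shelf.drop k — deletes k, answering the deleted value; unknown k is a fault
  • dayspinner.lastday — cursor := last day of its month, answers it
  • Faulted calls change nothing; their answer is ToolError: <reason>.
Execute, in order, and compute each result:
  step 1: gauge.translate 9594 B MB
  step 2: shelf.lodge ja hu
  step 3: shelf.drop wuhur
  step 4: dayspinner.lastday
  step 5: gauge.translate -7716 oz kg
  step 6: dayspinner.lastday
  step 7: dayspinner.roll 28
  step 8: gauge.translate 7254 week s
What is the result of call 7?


Answer: 2258-07-28

Derivation:
==> gauge.translate(v='9594', u_from='B', u_to='MB')
<== 4797/500000
==> shelf.lodge(k='ja', v='hu')
<== nil
==> shelf.drop(k='wuhur')
<== snaplika
==> dayspinner.lastday()
<== 2258-06-30
==> gauge.translate(v='-7716', u_from='oz', u_to='kg')
<== -87497968173/400000000
==> dayspinner.lastday()
<== 2258-06-30
==> dayspinner.roll(n='28')
<== 2258-07-28
==> gauge.translate(v='7254', u_from='week', u_to='s')
<== 4387219200
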